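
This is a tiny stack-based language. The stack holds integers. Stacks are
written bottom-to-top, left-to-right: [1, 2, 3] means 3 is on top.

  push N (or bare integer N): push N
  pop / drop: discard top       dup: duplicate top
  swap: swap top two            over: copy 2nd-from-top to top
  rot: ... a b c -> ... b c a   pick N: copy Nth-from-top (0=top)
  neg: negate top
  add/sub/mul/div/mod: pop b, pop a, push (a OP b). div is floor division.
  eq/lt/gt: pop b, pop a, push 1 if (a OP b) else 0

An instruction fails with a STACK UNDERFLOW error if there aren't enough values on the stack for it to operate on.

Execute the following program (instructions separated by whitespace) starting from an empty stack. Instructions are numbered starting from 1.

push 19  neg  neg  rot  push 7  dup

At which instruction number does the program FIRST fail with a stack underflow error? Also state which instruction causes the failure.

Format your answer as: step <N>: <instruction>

Answer: step 4: rot

Derivation:
Step 1 ('push 19'): stack = [19], depth = 1
Step 2 ('neg'): stack = [-19], depth = 1
Step 3 ('neg'): stack = [19], depth = 1
Step 4 ('rot'): needs 3 value(s) but depth is 1 — STACK UNDERFLOW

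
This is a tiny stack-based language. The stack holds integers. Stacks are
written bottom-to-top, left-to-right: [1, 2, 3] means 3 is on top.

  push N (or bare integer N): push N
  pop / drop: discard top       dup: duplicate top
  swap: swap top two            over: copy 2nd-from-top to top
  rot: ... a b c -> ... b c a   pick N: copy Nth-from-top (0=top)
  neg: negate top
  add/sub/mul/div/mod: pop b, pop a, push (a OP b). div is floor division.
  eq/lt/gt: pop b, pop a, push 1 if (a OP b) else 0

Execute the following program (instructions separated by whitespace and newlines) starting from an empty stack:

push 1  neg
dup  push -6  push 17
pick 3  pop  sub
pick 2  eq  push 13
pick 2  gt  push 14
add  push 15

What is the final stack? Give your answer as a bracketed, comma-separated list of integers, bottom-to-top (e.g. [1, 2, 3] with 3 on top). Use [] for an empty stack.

After 'push 1': [1]
After 'neg': [-1]
After 'dup': [-1, -1]
After 'push -6': [-1, -1, -6]
After 'push 17': [-1, -1, -6, 17]
After 'pick 3': [-1, -1, -6, 17, -1]
After 'pop': [-1, -1, -6, 17]
After 'sub': [-1, -1, -23]
After 'pick 2': [-1, -1, -23, -1]
After 'eq': [-1, -1, 0]
After 'push 13': [-1, -1, 0, 13]
After 'pick 2': [-1, -1, 0, 13, -1]
After 'gt': [-1, -1, 0, 1]
After 'push 14': [-1, -1, 0, 1, 14]
After 'add': [-1, -1, 0, 15]
After 'push 15': [-1, -1, 0, 15, 15]

Answer: [-1, -1, 0, 15, 15]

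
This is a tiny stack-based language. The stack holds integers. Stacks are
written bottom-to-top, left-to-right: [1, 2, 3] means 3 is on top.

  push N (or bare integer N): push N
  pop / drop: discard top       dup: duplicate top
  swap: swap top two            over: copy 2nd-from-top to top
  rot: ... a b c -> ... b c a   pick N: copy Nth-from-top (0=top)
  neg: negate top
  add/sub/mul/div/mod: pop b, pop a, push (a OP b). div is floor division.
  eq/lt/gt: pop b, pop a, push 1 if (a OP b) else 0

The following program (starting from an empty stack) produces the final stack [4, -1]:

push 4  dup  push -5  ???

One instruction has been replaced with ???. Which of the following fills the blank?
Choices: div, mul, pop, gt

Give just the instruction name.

Stack before ???: [4, 4, -5]
Stack after ???:  [4, -1]
Checking each choice:
  div: MATCH
  mul: produces [4, -20]
  pop: produces [4, 4]
  gt: produces [4, 1]


Answer: div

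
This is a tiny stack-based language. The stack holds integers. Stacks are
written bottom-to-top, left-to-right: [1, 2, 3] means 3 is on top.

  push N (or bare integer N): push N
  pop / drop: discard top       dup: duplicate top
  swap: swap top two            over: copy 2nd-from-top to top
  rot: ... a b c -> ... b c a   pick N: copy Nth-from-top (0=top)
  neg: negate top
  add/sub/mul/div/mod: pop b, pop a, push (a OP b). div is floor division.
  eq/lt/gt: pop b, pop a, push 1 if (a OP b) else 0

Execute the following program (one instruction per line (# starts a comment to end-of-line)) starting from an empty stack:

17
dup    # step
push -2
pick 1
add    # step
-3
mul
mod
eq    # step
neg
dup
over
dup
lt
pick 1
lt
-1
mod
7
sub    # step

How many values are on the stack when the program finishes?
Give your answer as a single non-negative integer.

Answer: 3

Derivation:
After 'push 17': stack = [17] (depth 1)
After 'dup': stack = [17, 17] (depth 2)
After 'push -2': stack = [17, 17, -2] (depth 3)
After 'pick 1': stack = [17, 17, -2, 17] (depth 4)
After 'add': stack = [17, 17, 15] (depth 3)
After 'push -3': stack = [17, 17, 15, -3] (depth 4)
After 'mul': stack = [17, 17, -45] (depth 3)
After 'mod': stack = [17, -28] (depth 2)
After 'eq': stack = [0] (depth 1)
After 'neg': stack = [0] (depth 1)
After 'dup': stack = [0, 0] (depth 2)
After 'over': stack = [0, 0, 0] (depth 3)
After 'dup': stack = [0, 0, 0, 0] (depth 4)
After 'lt': stack = [0, 0, 0] (depth 3)
After 'pick 1': stack = [0, 0, 0, 0] (depth 4)
After 'lt': stack = [0, 0, 0] (depth 3)
After 'push -1': stack = [0, 0, 0, -1] (depth 4)
After 'mod': stack = [0, 0, 0] (depth 3)
After 'push 7': stack = [0, 0, 0, 7] (depth 4)
After 'sub': stack = [0, 0, -7] (depth 3)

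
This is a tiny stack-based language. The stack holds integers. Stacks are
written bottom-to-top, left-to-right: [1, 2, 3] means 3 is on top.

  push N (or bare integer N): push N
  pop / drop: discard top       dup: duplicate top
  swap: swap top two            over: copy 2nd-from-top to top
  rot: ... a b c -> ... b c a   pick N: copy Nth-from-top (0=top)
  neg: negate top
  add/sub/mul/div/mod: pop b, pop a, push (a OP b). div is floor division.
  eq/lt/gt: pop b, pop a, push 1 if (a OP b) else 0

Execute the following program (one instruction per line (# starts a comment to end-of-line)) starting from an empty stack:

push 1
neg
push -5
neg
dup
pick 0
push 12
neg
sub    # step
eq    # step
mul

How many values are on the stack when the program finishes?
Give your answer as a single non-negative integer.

Answer: 2

Derivation:
After 'push 1': stack = [1] (depth 1)
After 'neg': stack = [-1] (depth 1)
After 'push -5': stack = [-1, -5] (depth 2)
After 'neg': stack = [-1, 5] (depth 2)
After 'dup': stack = [-1, 5, 5] (depth 3)
After 'pick 0': stack = [-1, 5, 5, 5] (depth 4)
After 'push 12': stack = [-1, 5, 5, 5, 12] (depth 5)
After 'neg': stack = [-1, 5, 5, 5, -12] (depth 5)
After 'sub': stack = [-1, 5, 5, 17] (depth 4)
After 'eq': stack = [-1, 5, 0] (depth 3)
After 'mul': stack = [-1, 0] (depth 2)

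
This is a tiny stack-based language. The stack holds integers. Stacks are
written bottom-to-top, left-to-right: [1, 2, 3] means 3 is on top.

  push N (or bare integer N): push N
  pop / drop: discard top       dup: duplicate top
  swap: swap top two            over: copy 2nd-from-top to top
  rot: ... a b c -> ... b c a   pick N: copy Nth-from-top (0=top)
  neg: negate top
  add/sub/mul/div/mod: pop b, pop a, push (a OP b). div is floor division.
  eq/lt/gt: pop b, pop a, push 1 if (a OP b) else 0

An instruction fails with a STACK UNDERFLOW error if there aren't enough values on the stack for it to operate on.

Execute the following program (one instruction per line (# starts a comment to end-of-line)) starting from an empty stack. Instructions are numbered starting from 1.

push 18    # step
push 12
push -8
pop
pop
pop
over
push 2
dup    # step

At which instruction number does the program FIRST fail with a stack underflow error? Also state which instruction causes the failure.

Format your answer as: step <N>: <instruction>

Step 1 ('push 18'): stack = [18], depth = 1
Step 2 ('push 12'): stack = [18, 12], depth = 2
Step 3 ('push -8'): stack = [18, 12, -8], depth = 3
Step 4 ('pop'): stack = [18, 12], depth = 2
Step 5 ('pop'): stack = [18], depth = 1
Step 6 ('pop'): stack = [], depth = 0
Step 7 ('over'): needs 2 value(s) but depth is 0 — STACK UNDERFLOW

Answer: step 7: over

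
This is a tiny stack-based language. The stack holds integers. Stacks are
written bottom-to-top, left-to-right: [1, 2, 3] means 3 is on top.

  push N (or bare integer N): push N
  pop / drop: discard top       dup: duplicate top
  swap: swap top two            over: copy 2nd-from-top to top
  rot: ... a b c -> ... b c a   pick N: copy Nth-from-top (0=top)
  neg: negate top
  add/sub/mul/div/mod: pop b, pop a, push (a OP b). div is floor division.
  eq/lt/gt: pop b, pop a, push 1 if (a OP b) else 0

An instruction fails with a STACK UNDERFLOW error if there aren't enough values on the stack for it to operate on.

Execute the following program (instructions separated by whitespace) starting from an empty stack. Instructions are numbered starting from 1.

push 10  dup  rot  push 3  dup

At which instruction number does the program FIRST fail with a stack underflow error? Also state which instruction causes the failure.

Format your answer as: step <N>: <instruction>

Step 1 ('push 10'): stack = [10], depth = 1
Step 2 ('dup'): stack = [10, 10], depth = 2
Step 3 ('rot'): needs 3 value(s) but depth is 2 — STACK UNDERFLOW

Answer: step 3: rot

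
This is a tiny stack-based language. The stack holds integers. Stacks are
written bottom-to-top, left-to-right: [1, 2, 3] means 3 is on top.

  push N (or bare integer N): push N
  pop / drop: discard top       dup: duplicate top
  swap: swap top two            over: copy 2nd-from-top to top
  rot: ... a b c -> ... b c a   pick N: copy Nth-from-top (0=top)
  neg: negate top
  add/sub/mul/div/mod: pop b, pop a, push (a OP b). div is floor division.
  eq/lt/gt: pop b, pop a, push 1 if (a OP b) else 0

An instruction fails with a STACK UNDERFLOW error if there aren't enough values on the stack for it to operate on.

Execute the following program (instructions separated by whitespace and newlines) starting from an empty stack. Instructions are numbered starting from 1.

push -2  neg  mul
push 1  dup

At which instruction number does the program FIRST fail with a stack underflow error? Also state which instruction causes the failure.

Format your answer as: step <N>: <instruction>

Answer: step 3: mul

Derivation:
Step 1 ('push -2'): stack = [-2], depth = 1
Step 2 ('neg'): stack = [2], depth = 1
Step 3 ('mul'): needs 2 value(s) but depth is 1 — STACK UNDERFLOW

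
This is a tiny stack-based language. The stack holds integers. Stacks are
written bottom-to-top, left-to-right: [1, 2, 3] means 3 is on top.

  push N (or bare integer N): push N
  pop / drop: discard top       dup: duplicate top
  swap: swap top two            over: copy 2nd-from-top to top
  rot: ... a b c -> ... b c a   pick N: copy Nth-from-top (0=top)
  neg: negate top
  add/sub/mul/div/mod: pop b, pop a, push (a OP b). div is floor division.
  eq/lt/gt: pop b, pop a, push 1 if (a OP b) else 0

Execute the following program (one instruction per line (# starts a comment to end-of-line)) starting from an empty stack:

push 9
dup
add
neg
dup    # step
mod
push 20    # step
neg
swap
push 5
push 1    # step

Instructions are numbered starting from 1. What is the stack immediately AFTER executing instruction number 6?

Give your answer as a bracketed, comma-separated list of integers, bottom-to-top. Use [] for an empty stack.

Step 1 ('push 9'): [9]
Step 2 ('dup'): [9, 9]
Step 3 ('add'): [18]
Step 4 ('neg'): [-18]
Step 5 ('dup'): [-18, -18]
Step 6 ('mod'): [0]

Answer: [0]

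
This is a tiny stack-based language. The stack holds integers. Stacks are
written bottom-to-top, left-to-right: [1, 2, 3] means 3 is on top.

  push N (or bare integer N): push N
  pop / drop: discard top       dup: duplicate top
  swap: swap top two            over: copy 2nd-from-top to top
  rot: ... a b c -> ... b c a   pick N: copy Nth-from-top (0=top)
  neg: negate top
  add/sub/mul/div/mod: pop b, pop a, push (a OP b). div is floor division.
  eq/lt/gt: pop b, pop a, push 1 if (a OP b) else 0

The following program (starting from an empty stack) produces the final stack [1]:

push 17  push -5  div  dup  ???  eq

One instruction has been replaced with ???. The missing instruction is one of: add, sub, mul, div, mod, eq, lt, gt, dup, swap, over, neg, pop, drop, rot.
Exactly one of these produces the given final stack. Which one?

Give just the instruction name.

Answer: swap

Derivation:
Stack before ???: [-4, -4]
Stack after ???:  [-4, -4]
The instruction that transforms [-4, -4] -> [-4, -4] is: swap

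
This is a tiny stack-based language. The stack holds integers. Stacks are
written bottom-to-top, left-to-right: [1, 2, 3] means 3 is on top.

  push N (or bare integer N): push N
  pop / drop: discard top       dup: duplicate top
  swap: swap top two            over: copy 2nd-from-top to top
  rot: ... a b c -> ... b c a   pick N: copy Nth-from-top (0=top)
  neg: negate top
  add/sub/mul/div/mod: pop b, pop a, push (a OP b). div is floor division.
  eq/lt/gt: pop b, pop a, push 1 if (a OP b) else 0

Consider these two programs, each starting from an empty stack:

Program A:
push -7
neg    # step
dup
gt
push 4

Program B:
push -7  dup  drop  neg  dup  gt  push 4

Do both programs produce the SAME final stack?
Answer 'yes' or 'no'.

Program A trace:
  After 'push -7': [-7]
  After 'neg': [7]
  After 'dup': [7, 7]
  After 'gt': [0]
  After 'push 4': [0, 4]
Program A final stack: [0, 4]

Program B trace:
  After 'push -7': [-7]
  After 'dup': [-7, -7]
  After 'drop': [-7]
  After 'neg': [7]
  After 'dup': [7, 7]
  After 'gt': [0]
  After 'push 4': [0, 4]
Program B final stack: [0, 4]
Same: yes

Answer: yes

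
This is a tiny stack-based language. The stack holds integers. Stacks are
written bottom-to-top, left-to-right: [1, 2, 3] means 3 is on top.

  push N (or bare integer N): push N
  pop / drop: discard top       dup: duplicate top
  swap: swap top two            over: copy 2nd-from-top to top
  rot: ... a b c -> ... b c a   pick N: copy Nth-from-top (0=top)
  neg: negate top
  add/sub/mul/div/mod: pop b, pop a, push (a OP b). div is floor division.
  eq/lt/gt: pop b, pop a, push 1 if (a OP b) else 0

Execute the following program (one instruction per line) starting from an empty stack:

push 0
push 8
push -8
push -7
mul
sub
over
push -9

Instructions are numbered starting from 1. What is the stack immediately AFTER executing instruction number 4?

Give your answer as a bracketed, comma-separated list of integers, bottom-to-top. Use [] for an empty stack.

Step 1 ('push 0'): [0]
Step 2 ('push 8'): [0, 8]
Step 3 ('push -8'): [0, 8, -8]
Step 4 ('push -7'): [0, 8, -8, -7]

Answer: [0, 8, -8, -7]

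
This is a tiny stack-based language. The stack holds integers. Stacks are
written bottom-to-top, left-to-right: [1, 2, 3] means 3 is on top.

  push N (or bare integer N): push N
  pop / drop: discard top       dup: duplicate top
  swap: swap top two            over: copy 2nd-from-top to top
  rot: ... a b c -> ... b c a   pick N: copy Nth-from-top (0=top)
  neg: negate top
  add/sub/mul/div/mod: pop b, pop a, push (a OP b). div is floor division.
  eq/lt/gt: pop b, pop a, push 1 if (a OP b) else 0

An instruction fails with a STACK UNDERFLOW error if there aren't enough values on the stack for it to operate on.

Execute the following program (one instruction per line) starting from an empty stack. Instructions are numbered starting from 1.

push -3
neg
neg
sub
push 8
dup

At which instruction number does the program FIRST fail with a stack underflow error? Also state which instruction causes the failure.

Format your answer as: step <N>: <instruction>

Step 1 ('push -3'): stack = [-3], depth = 1
Step 2 ('neg'): stack = [3], depth = 1
Step 3 ('neg'): stack = [-3], depth = 1
Step 4 ('sub'): needs 2 value(s) but depth is 1 — STACK UNDERFLOW

Answer: step 4: sub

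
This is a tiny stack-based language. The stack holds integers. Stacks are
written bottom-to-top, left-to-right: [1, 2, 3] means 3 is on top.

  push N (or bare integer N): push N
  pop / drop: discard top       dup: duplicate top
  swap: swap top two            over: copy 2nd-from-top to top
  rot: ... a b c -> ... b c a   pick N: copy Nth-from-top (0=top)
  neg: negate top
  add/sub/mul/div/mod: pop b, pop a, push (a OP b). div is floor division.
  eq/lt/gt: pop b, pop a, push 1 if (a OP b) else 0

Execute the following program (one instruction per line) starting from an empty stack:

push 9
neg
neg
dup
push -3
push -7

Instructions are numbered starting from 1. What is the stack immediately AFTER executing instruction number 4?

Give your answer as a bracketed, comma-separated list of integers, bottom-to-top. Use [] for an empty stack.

Answer: [9, 9]

Derivation:
Step 1 ('push 9'): [9]
Step 2 ('neg'): [-9]
Step 3 ('neg'): [9]
Step 4 ('dup'): [9, 9]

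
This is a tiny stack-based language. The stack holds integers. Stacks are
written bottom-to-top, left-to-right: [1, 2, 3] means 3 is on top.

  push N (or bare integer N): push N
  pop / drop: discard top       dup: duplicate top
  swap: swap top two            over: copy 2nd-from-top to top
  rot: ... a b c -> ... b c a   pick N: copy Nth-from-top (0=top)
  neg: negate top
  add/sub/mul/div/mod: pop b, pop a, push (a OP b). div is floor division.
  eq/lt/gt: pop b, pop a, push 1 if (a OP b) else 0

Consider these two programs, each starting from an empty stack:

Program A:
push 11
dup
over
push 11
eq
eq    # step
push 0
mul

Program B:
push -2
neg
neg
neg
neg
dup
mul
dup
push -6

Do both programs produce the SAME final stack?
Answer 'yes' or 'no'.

Program A trace:
  After 'push 11': [11]
  After 'dup': [11, 11]
  After 'over': [11, 11, 11]
  After 'push 11': [11, 11, 11, 11]
  After 'eq': [11, 11, 1]
  After 'eq': [11, 0]
  After 'push 0': [11, 0, 0]
  After 'mul': [11, 0]
Program A final stack: [11, 0]

Program B trace:
  After 'push -2': [-2]
  After 'neg': [2]
  After 'neg': [-2]
  After 'neg': [2]
  After 'neg': [-2]
  After 'dup': [-2, -2]
  After 'mul': [4]
  After 'dup': [4, 4]
  After 'push -6': [4, 4, -6]
Program B final stack: [4, 4, -6]
Same: no

Answer: no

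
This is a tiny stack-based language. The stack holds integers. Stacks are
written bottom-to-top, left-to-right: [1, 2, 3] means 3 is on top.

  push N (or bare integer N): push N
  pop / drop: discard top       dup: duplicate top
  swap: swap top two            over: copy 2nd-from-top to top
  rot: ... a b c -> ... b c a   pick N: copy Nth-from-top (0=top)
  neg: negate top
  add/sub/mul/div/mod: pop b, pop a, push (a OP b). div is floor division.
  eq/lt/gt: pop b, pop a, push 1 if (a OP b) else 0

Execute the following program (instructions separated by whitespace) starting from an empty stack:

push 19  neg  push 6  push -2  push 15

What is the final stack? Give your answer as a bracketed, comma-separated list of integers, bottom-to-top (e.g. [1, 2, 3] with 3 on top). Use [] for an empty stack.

After 'push 19': [19]
After 'neg': [-19]
After 'push 6': [-19, 6]
After 'push -2': [-19, 6, -2]
After 'push 15': [-19, 6, -2, 15]

Answer: [-19, 6, -2, 15]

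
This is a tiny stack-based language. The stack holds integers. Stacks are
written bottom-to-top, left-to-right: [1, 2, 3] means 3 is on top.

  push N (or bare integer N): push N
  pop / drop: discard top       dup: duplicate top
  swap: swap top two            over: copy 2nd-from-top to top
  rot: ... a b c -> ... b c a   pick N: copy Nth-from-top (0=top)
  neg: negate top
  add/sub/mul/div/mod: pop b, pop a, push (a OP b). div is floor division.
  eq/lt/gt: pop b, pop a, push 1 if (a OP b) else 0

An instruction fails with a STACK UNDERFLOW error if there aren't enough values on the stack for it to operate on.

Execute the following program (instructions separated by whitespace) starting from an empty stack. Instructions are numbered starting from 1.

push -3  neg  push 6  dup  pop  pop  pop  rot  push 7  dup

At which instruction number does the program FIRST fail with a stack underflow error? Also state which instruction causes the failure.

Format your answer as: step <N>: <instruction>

Answer: step 8: rot

Derivation:
Step 1 ('push -3'): stack = [-3], depth = 1
Step 2 ('neg'): stack = [3], depth = 1
Step 3 ('push 6'): stack = [3, 6], depth = 2
Step 4 ('dup'): stack = [3, 6, 6], depth = 3
Step 5 ('pop'): stack = [3, 6], depth = 2
Step 6 ('pop'): stack = [3], depth = 1
Step 7 ('pop'): stack = [], depth = 0
Step 8 ('rot'): needs 3 value(s) but depth is 0 — STACK UNDERFLOW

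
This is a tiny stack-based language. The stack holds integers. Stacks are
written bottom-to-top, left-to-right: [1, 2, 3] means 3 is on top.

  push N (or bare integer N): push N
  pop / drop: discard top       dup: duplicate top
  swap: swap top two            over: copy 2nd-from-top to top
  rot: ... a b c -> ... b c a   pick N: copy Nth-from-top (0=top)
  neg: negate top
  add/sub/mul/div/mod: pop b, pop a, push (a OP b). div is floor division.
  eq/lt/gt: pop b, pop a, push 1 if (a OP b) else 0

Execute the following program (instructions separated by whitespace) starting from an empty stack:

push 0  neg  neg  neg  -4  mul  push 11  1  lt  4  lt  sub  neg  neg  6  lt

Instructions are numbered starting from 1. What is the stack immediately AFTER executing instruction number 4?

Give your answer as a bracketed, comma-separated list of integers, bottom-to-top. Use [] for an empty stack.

Step 1 ('push 0'): [0]
Step 2 ('neg'): [0]
Step 3 ('neg'): [0]
Step 4 ('neg'): [0]

Answer: [0]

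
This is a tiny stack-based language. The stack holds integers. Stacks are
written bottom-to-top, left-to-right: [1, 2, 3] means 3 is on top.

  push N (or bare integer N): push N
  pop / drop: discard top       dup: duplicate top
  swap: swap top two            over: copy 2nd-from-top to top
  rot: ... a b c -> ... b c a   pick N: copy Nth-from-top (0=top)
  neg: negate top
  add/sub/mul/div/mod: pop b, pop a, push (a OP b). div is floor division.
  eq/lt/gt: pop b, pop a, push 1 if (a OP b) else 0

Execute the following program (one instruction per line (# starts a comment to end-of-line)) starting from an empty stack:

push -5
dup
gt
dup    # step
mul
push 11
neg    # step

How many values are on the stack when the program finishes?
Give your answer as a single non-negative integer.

Answer: 2

Derivation:
After 'push -5': stack = [-5] (depth 1)
After 'dup': stack = [-5, -5] (depth 2)
After 'gt': stack = [0] (depth 1)
After 'dup': stack = [0, 0] (depth 2)
After 'mul': stack = [0] (depth 1)
After 'push 11': stack = [0, 11] (depth 2)
After 'neg': stack = [0, -11] (depth 2)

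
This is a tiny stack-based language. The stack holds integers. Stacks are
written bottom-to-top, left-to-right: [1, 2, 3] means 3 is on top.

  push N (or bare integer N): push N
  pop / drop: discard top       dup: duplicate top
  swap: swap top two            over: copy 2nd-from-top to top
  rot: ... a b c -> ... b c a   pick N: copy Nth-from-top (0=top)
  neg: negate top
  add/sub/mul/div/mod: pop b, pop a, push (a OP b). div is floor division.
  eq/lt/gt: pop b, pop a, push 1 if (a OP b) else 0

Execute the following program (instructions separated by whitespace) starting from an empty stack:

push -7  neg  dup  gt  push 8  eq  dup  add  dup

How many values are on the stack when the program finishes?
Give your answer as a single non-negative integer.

After 'push -7': stack = [-7] (depth 1)
After 'neg': stack = [7] (depth 1)
After 'dup': stack = [7, 7] (depth 2)
After 'gt': stack = [0] (depth 1)
After 'push 8': stack = [0, 8] (depth 2)
After 'eq': stack = [0] (depth 1)
After 'dup': stack = [0, 0] (depth 2)
After 'add': stack = [0] (depth 1)
After 'dup': stack = [0, 0] (depth 2)

Answer: 2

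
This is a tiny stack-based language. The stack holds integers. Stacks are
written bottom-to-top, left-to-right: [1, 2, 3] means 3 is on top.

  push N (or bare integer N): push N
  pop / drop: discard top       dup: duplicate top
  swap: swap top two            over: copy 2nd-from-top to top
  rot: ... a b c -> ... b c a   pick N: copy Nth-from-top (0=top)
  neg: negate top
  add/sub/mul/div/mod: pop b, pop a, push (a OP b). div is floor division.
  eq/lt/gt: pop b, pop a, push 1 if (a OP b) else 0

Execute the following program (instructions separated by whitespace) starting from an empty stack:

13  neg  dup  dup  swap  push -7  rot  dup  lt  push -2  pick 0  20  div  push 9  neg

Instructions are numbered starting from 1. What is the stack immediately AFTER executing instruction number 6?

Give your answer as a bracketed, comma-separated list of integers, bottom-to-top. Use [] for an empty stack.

Answer: [-13, -13, -13, -7]

Derivation:
Step 1 ('13'): [13]
Step 2 ('neg'): [-13]
Step 3 ('dup'): [-13, -13]
Step 4 ('dup'): [-13, -13, -13]
Step 5 ('swap'): [-13, -13, -13]
Step 6 ('push -7'): [-13, -13, -13, -7]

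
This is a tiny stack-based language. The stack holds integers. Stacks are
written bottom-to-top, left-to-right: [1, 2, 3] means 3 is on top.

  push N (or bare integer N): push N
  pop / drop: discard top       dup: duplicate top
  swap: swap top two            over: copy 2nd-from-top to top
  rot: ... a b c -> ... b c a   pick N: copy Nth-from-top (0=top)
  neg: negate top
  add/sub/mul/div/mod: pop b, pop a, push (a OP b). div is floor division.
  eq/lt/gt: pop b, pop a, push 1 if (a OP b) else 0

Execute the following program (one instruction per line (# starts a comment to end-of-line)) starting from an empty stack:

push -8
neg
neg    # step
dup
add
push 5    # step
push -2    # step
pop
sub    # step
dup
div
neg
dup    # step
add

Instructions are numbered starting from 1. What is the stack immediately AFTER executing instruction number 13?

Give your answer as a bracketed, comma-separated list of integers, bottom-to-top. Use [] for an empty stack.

Step 1 ('push -8'): [-8]
Step 2 ('neg'): [8]
Step 3 ('neg'): [-8]
Step 4 ('dup'): [-8, -8]
Step 5 ('add'): [-16]
Step 6 ('push 5'): [-16, 5]
Step 7 ('push -2'): [-16, 5, -2]
Step 8 ('pop'): [-16, 5]
Step 9 ('sub'): [-21]
Step 10 ('dup'): [-21, -21]
Step 11 ('div'): [1]
Step 12 ('neg'): [-1]
Step 13 ('dup'): [-1, -1]

Answer: [-1, -1]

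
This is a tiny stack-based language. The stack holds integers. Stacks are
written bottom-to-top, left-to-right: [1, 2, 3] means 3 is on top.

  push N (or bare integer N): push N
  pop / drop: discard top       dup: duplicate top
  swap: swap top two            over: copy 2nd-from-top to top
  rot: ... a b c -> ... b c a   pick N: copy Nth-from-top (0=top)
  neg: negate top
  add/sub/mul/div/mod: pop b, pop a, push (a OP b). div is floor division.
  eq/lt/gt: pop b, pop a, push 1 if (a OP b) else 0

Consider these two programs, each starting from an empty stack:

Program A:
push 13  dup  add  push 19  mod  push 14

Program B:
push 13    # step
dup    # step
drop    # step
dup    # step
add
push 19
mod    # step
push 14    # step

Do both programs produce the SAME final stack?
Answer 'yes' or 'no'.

Program A trace:
  After 'push 13': [13]
  After 'dup': [13, 13]
  After 'add': [26]
  After 'push 19': [26, 19]
  After 'mod': [7]
  After 'push 14': [7, 14]
Program A final stack: [7, 14]

Program B trace:
  After 'push 13': [13]
  After 'dup': [13, 13]
  After 'drop': [13]
  After 'dup': [13, 13]
  After 'add': [26]
  After 'push 19': [26, 19]
  After 'mod': [7]
  After 'push 14': [7, 14]
Program B final stack: [7, 14]
Same: yes

Answer: yes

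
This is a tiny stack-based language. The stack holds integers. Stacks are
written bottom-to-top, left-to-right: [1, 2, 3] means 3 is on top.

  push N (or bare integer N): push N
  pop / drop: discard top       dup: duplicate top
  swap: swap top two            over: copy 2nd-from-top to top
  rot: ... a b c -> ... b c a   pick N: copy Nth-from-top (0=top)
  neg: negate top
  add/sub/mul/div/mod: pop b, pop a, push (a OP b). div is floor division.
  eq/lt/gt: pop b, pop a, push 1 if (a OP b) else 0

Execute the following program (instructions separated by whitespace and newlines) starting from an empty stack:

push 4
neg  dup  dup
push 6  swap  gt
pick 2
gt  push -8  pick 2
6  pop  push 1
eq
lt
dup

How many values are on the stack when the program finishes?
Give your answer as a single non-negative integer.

After 'push 4': stack = [4] (depth 1)
After 'neg': stack = [-4] (depth 1)
After 'dup': stack = [-4, -4] (depth 2)
After 'dup': stack = [-4, -4, -4] (depth 3)
After 'push 6': stack = [-4, -4, -4, 6] (depth 4)
After 'swap': stack = [-4, -4, 6, -4] (depth 4)
After 'gt': stack = [-4, -4, 1] (depth 3)
After 'pick 2': stack = [-4, -4, 1, -4] (depth 4)
After 'gt': stack = [-4, -4, 1] (depth 3)
After 'push -8': stack = [-4, -4, 1, -8] (depth 4)
After 'pick 2': stack = [-4, -4, 1, -8, -4] (depth 5)
After 'push 6': stack = [-4, -4, 1, -8, -4, 6] (depth 6)
After 'pop': stack = [-4, -4, 1, -8, -4] (depth 5)
After 'push 1': stack = [-4, -4, 1, -8, -4, 1] (depth 6)
After 'eq': stack = [-4, -4, 1, -8, 0] (depth 5)
After 'lt': stack = [-4, -4, 1, 1] (depth 4)
After 'dup': stack = [-4, -4, 1, 1, 1] (depth 5)

Answer: 5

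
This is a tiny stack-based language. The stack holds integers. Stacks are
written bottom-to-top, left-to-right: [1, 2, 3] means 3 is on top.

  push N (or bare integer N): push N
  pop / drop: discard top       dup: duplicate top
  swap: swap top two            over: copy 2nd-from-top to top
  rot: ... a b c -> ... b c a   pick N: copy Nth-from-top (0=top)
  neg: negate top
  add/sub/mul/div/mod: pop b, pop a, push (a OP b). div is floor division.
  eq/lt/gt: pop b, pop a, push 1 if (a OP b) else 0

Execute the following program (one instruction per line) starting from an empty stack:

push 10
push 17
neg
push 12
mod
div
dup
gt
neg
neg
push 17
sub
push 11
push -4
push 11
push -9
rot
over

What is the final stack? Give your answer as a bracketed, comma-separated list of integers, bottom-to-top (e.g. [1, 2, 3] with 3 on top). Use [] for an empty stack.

Answer: [-17, 11, 11, -9, -4, -9]

Derivation:
After 'push 10': [10]
After 'push 17': [10, 17]
After 'neg': [10, -17]
After 'push 12': [10, -17, 12]
After 'mod': [10, 7]
After 'div': [1]
After 'dup': [1, 1]
After 'gt': [0]
After 'neg': [0]
After 'neg': [0]
After 'push 17': [0, 17]
After 'sub': [-17]
After 'push 11': [-17, 11]
After 'push -4': [-17, 11, -4]
After 'push 11': [-17, 11, -4, 11]
After 'push -9': [-17, 11, -4, 11, -9]
After 'rot': [-17, 11, 11, -9, -4]
After 'over': [-17, 11, 11, -9, -4, -9]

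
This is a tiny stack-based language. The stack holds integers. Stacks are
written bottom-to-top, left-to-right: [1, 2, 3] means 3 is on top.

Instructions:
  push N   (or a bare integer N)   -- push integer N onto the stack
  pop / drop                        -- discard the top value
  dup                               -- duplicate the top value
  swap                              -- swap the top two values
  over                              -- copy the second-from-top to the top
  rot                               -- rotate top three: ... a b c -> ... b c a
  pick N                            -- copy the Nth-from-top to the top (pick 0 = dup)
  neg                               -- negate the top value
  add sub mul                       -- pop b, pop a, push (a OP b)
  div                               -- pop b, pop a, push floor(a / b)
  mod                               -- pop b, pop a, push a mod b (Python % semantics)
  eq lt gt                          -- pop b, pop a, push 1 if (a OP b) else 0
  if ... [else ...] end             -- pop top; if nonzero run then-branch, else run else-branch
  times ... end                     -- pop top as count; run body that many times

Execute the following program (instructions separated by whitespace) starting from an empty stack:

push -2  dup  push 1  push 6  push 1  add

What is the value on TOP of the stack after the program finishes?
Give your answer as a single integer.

Answer: 7

Derivation:
After 'push -2': [-2]
After 'dup': [-2, -2]
After 'push 1': [-2, -2, 1]
After 'push 6': [-2, -2, 1, 6]
After 'push 1': [-2, -2, 1, 6, 1]
After 'add': [-2, -2, 1, 7]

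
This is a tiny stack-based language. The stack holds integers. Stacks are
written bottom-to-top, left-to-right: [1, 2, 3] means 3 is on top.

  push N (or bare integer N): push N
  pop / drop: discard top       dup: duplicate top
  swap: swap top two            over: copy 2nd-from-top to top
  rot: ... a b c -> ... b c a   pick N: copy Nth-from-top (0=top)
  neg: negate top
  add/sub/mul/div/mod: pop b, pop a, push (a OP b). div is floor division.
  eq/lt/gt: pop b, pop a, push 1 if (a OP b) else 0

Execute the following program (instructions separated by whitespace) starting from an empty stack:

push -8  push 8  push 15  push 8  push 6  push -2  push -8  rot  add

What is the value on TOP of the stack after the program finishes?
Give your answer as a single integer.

After 'push -8': [-8]
After 'push 8': [-8, 8]
After 'push 15': [-8, 8, 15]
After 'push 8': [-8, 8, 15, 8]
After 'push 6': [-8, 8, 15, 8, 6]
After 'push -2': [-8, 8, 15, 8, 6, -2]
After 'push -8': [-8, 8, 15, 8, 6, -2, -8]
After 'rot': [-8, 8, 15, 8, -2, -8, 6]
After 'add': [-8, 8, 15, 8, -2, -2]

Answer: -2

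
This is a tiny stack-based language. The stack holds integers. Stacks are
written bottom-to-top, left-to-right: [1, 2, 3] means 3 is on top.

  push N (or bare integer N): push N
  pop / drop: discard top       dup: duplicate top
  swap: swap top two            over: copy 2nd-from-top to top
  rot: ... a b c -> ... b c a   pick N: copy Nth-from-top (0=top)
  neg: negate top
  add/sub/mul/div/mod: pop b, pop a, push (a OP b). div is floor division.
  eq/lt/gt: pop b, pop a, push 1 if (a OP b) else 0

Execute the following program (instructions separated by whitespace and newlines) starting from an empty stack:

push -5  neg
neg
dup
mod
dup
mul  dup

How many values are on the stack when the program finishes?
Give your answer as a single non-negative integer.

Answer: 2

Derivation:
After 'push -5': stack = [-5] (depth 1)
After 'neg': stack = [5] (depth 1)
After 'neg': stack = [-5] (depth 1)
After 'dup': stack = [-5, -5] (depth 2)
After 'mod': stack = [0] (depth 1)
After 'dup': stack = [0, 0] (depth 2)
After 'mul': stack = [0] (depth 1)
After 'dup': stack = [0, 0] (depth 2)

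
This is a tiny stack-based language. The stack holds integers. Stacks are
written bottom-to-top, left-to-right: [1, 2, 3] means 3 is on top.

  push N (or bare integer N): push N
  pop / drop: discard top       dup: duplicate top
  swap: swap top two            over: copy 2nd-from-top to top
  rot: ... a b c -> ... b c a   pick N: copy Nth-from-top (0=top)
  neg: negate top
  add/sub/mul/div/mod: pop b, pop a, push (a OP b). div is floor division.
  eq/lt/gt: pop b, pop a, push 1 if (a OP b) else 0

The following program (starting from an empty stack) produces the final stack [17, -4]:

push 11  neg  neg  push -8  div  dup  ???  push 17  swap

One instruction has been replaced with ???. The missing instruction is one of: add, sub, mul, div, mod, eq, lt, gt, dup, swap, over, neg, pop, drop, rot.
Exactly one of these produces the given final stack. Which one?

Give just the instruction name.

Answer: add

Derivation:
Stack before ???: [-2, -2]
Stack after ???:  [-4]
The instruction that transforms [-2, -2] -> [-4] is: add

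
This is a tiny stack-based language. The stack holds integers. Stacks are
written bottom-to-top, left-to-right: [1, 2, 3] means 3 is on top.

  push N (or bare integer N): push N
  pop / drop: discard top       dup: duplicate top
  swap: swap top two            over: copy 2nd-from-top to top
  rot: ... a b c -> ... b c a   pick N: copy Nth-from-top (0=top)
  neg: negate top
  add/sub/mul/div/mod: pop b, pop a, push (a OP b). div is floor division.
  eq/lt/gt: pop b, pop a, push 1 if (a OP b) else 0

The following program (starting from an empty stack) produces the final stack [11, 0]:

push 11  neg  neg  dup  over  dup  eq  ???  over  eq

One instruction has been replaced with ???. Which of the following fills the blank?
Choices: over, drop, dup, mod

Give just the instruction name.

Answer: mod

Derivation:
Stack before ???: [11, 11, 1]
Stack after ???:  [11, 0]
Checking each choice:
  over: produces [11, 11, 1, 0]
  drop: produces [11, 1]
  dup: produces [11, 11, 1, 1]
  mod: MATCH


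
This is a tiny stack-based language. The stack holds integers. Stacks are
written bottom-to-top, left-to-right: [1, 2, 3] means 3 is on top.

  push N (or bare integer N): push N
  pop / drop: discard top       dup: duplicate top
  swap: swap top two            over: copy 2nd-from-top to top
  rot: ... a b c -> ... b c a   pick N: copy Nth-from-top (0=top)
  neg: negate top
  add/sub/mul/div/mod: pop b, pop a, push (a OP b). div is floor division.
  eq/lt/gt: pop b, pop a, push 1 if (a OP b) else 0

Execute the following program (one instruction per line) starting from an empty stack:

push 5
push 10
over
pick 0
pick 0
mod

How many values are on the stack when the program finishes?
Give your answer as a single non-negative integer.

Answer: 4

Derivation:
After 'push 5': stack = [5] (depth 1)
After 'push 10': stack = [5, 10] (depth 2)
After 'over': stack = [5, 10, 5] (depth 3)
After 'pick 0': stack = [5, 10, 5, 5] (depth 4)
After 'pick 0': stack = [5, 10, 5, 5, 5] (depth 5)
After 'mod': stack = [5, 10, 5, 0] (depth 4)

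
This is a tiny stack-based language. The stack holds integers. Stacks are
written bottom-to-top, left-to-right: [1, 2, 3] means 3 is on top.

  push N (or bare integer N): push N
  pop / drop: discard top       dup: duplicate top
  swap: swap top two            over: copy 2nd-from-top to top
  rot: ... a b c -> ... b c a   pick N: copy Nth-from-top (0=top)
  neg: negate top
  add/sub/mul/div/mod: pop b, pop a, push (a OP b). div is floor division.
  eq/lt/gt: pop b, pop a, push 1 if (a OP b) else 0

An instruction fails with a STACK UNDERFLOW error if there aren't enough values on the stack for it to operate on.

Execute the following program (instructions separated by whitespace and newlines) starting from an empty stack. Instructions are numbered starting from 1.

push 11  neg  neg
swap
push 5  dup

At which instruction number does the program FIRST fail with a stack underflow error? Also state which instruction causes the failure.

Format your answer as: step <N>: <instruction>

Step 1 ('push 11'): stack = [11], depth = 1
Step 2 ('neg'): stack = [-11], depth = 1
Step 3 ('neg'): stack = [11], depth = 1
Step 4 ('swap'): needs 2 value(s) but depth is 1 — STACK UNDERFLOW

Answer: step 4: swap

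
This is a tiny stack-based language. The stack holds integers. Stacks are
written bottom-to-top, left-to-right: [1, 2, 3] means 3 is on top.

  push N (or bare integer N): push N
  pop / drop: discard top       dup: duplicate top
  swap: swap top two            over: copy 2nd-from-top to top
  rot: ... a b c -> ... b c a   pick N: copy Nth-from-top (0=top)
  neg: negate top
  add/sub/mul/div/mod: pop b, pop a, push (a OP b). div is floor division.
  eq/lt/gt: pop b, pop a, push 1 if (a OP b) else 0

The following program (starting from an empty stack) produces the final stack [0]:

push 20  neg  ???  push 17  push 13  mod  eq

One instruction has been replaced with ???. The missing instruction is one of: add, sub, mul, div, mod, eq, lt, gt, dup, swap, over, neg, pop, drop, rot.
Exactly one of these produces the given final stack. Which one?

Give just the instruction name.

Answer: neg

Derivation:
Stack before ???: [-20]
Stack after ???:  [20]
The instruction that transforms [-20] -> [20] is: neg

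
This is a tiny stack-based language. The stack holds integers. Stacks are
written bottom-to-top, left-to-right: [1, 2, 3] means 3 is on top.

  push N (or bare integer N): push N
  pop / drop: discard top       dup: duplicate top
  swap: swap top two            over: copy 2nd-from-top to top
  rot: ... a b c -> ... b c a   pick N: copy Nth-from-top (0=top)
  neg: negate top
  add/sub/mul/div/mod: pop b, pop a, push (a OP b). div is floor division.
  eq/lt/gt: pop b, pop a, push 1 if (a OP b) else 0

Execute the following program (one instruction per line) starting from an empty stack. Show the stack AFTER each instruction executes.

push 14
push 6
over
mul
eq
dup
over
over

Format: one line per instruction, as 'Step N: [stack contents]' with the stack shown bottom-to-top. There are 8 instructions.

Step 1: [14]
Step 2: [14, 6]
Step 3: [14, 6, 14]
Step 4: [14, 84]
Step 5: [0]
Step 6: [0, 0]
Step 7: [0, 0, 0]
Step 8: [0, 0, 0, 0]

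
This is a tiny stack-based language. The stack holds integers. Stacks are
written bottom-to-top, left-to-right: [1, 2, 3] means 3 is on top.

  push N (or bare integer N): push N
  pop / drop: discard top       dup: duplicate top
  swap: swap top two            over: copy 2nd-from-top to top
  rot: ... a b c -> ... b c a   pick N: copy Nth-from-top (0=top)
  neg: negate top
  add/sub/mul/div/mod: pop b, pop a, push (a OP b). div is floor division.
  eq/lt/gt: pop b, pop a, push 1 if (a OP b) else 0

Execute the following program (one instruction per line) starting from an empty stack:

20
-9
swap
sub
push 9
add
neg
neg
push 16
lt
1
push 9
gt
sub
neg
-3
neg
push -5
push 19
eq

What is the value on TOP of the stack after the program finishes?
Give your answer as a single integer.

Answer: 0

Derivation:
After 'push 20': [20]
After 'push -9': [20, -9]
After 'swap': [-9, 20]
After 'sub': [-29]
After 'push 9': [-29, 9]
After 'add': [-20]
After 'neg': [20]
After 'neg': [-20]
After 'push 16': [-20, 16]
After 'lt': [1]
After 'push 1': [1, 1]
After 'push 9': [1, 1, 9]
After 'gt': [1, 0]
After 'sub': [1]
After 'neg': [-1]
After 'push -3': [-1, -3]
After 'neg': [-1, 3]
After 'push -5': [-1, 3, -5]
After 'push 19': [-1, 3, -5, 19]
After 'eq': [-1, 3, 0]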